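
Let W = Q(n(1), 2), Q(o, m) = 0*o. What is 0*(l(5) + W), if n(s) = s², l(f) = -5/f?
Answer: 0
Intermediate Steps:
Q(o, m) = 0
W = 0
0*(l(5) + W) = 0*(-5/5 + 0) = 0*(-5*⅕ + 0) = 0*(-1 + 0) = 0*(-1) = 0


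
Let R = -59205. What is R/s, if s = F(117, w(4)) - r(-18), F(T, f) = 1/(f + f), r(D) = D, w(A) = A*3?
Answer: -1420920/433 ≈ -3281.6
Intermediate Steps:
w(A) = 3*A
F(T, f) = 1/(2*f)
s = 433/24 (s = 1/(2*((3*4))) - 1*(-18) = (1/2)/12 + 18 = (1/2)*(1/12) + 18 = 1/24 + 18 = 433/24 ≈ 18.042)
R/s = -59205/433/24 = -59205*24/433 = -1420920/433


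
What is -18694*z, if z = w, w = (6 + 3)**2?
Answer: -1514214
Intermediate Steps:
w = 81 (w = 9**2 = 81)
z = 81
-18694*z = -18694*81 = -1514214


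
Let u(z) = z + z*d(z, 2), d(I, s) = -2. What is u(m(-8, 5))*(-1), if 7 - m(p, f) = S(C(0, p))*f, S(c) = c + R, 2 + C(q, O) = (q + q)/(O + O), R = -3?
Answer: 32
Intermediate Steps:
C(q, O) = -2 + q/O (C(q, O) = -2 + (q + q)/(O + O) = -2 + (2*q)/((2*O)) = -2 + (2*q)*(1/(2*O)) = -2 + q/O)
S(c) = -3 + c (S(c) = c - 3 = -3 + c)
m(p, f) = 7 + 5*f (m(p, f) = 7 - (-3 + (-2 + 0/p))*f = 7 - (-3 + (-2 + 0))*f = 7 - (-3 - 2)*f = 7 - (-5)*f = 7 + 5*f)
u(z) = -z (u(z) = z + z*(-2) = z - 2*z = -z)
u(m(-8, 5))*(-1) = -(7 + 5*5)*(-1) = -(7 + 25)*(-1) = -1*32*(-1) = -32*(-1) = 32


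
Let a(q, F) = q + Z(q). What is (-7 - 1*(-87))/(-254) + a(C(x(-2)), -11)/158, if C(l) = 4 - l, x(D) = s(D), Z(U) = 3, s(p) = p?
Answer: -5177/20066 ≈ -0.25800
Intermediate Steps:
x(D) = D
a(q, F) = 3 + q (a(q, F) = q + 3 = 3 + q)
(-7 - 1*(-87))/(-254) + a(C(x(-2)), -11)/158 = (-7 - 1*(-87))/(-254) + (3 + (4 - 1*(-2)))/158 = (-7 + 87)*(-1/254) + (3 + (4 + 2))*(1/158) = 80*(-1/254) + (3 + 6)*(1/158) = -40/127 + 9*(1/158) = -40/127 + 9/158 = -5177/20066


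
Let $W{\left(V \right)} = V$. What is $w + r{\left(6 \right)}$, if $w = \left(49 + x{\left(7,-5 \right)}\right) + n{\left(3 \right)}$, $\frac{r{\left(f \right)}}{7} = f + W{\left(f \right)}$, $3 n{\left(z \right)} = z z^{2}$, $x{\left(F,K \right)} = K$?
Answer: $137$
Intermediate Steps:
$n{\left(z \right)} = \frac{z^{3}}{3}$ ($n{\left(z \right)} = \frac{z z^{2}}{3} = \frac{z^{3}}{3}$)
$r{\left(f \right)} = 14 f$ ($r{\left(f \right)} = 7 \left(f + f\right) = 7 \cdot 2 f = 14 f$)
$w = 53$ ($w = \left(49 - 5\right) + \frac{3^{3}}{3} = 44 + \frac{1}{3} \cdot 27 = 44 + 9 = 53$)
$w + r{\left(6 \right)} = 53 + 14 \cdot 6 = 53 + 84 = 137$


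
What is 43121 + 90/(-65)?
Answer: 560555/13 ≈ 43120.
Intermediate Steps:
43121 + 90/(-65) = 43121 + 90*(-1/65) = 43121 - 18/13 = 560555/13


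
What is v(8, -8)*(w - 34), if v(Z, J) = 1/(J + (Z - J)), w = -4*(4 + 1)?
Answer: -27/4 ≈ -6.7500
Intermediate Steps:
w = -20 (w = -4*5 = -20)
v(Z, J) = 1/Z
v(8, -8)*(w - 34) = (-20 - 34)/8 = (⅛)*(-54) = -27/4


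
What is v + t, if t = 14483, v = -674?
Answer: 13809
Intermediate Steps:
v + t = -674 + 14483 = 13809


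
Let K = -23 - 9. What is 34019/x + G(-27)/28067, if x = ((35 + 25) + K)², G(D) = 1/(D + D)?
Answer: 25779903979/594122256 ≈ 43.392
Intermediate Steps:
G(D) = 1/(2*D)
K = -32
x = 784 (x = ((35 + 25) - 32)² = (60 - 32)² = 28² = 784)
34019/x + G(-27)/28067 = 34019/784 + ((½)/(-27))/28067 = 34019*(1/784) + ((½)*(-1/27))*(1/28067) = 34019/784 - 1/54*1/28067 = 34019/784 - 1/1515618 = 25779903979/594122256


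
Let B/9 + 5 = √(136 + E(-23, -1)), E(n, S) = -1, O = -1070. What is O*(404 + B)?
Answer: -384130 - 28890*√15 ≈ -4.9602e+5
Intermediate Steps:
B = -45 + 27*√15 (B = -45 + 9*√(136 - 1) = -45 + 9*√135 = -45 + 9*(3*√15) = -45 + 27*√15 ≈ 59.571)
O*(404 + B) = -1070*(404 + (-45 + 27*√15)) = -1070*(359 + 27*√15) = -384130 - 28890*√15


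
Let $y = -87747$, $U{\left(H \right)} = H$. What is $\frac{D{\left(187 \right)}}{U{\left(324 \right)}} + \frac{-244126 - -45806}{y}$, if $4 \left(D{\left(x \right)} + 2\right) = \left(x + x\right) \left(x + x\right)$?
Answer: $\frac{1044168343}{9476676} \approx 110.18$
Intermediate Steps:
$D{\left(x \right)} = -2 + x^{2}$ ($D{\left(x \right)} = -2 + \frac{\left(x + x\right) \left(x + x\right)}{4} = -2 + \frac{2 x 2 x}{4} = -2 + \frac{4 x^{2}}{4} = -2 + x^{2}$)
$\frac{D{\left(187 \right)}}{U{\left(324 \right)}} + \frac{-244126 - -45806}{y} = \frac{-2 + 187^{2}}{324} + \frac{-244126 - -45806}{-87747} = \left(-2 + 34969\right) \frac{1}{324} + \left(-244126 + 45806\right) \left(- \frac{1}{87747}\right) = 34967 \cdot \frac{1}{324} - - \frac{198320}{87747} = \frac{34967}{324} + \frac{198320}{87747} = \frac{1044168343}{9476676}$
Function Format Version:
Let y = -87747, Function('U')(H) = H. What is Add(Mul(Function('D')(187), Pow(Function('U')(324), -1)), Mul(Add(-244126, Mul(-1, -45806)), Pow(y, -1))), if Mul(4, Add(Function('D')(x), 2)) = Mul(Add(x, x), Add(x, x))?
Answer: Rational(1044168343, 9476676) ≈ 110.18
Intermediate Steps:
Function('D')(x) = Add(-2, Pow(x, 2)) (Function('D')(x) = Add(-2, Mul(Rational(1, 4), Mul(Add(x, x), Add(x, x)))) = Add(-2, Mul(Rational(1, 4), Mul(Mul(2, x), Mul(2, x)))) = Add(-2, Mul(Rational(1, 4), Mul(4, Pow(x, 2)))) = Add(-2, Pow(x, 2)))
Add(Mul(Function('D')(187), Pow(Function('U')(324), -1)), Mul(Add(-244126, Mul(-1, -45806)), Pow(y, -1))) = Add(Mul(Add(-2, Pow(187, 2)), Pow(324, -1)), Mul(Add(-244126, Mul(-1, -45806)), Pow(-87747, -1))) = Add(Mul(Add(-2, 34969), Rational(1, 324)), Mul(Add(-244126, 45806), Rational(-1, 87747))) = Add(Mul(34967, Rational(1, 324)), Mul(-198320, Rational(-1, 87747))) = Add(Rational(34967, 324), Rational(198320, 87747)) = Rational(1044168343, 9476676)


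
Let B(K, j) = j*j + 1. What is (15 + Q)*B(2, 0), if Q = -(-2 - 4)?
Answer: 21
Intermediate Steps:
B(K, j) = 1 + j**2 (B(K, j) = j**2 + 1 = 1 + j**2)
Q = 6 (Q = -1*(-6) = 6)
(15 + Q)*B(2, 0) = (15 + 6)*(1 + 0**2) = 21*(1 + 0) = 21*1 = 21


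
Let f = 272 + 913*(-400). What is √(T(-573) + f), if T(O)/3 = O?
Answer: I*√366647 ≈ 605.51*I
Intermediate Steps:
T(O) = 3*O
f = -364928 (f = 272 - 365200 = -364928)
√(T(-573) + f) = √(3*(-573) - 364928) = √(-1719 - 364928) = √(-366647) = I*√366647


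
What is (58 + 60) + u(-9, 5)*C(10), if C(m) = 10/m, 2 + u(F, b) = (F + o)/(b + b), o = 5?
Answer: 578/5 ≈ 115.60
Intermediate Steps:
u(F, b) = -2 + (5 + F)/(2*b) (u(F, b) = -2 + (F + 5)/(b + b) = -2 + (5 + F)/((2*b)) = -2 + (5 + F)*(1/(2*b)) = -2 + (5 + F)/(2*b))
(58 + 60) + u(-9, 5)*C(10) = (58 + 60) + ((1/2)*(5 - 9 - 4*5)/5)*(10/10) = 118 + ((1/2)*(1/5)*(5 - 9 - 20))*(10*(1/10)) = 118 + ((1/2)*(1/5)*(-24))*1 = 118 - 12/5*1 = 118 - 12/5 = 578/5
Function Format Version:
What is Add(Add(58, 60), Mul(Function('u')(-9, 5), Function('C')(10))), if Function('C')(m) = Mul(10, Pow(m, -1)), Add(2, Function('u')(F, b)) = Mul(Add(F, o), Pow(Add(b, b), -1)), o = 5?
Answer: Rational(578, 5) ≈ 115.60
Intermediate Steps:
Function('u')(F, b) = Add(-2, Mul(Rational(1, 2), Pow(b, -1), Add(5, F))) (Function('u')(F, b) = Add(-2, Mul(Add(F, 5), Pow(Add(b, b), -1))) = Add(-2, Mul(Add(5, F), Pow(Mul(2, b), -1))) = Add(-2, Mul(Add(5, F), Mul(Rational(1, 2), Pow(b, -1)))) = Add(-2, Mul(Rational(1, 2), Pow(b, -1), Add(5, F))))
Add(Add(58, 60), Mul(Function('u')(-9, 5), Function('C')(10))) = Add(Add(58, 60), Mul(Mul(Rational(1, 2), Pow(5, -1), Add(5, -9, Mul(-4, 5))), Mul(10, Pow(10, -1)))) = Add(118, Mul(Mul(Rational(1, 2), Rational(1, 5), Add(5, -9, -20)), Mul(10, Rational(1, 10)))) = Add(118, Mul(Mul(Rational(1, 2), Rational(1, 5), -24), 1)) = Add(118, Mul(Rational(-12, 5), 1)) = Add(118, Rational(-12, 5)) = Rational(578, 5)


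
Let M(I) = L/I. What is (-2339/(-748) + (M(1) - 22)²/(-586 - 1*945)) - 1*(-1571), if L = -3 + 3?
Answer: 1802309325/1145188 ≈ 1573.8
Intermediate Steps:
L = 0
M(I) = 0 (M(I) = 0/I = 0)
(-2339/(-748) + (M(1) - 22)²/(-586 - 1*945)) - 1*(-1571) = (-2339/(-748) + (0 - 22)²/(-586 - 1*945)) - 1*(-1571) = (-2339*(-1/748) + (-22)²/(-586 - 945)) + 1571 = (2339/748 + 484/(-1531)) + 1571 = (2339/748 + 484*(-1/1531)) + 1571 = (2339/748 - 484/1531) + 1571 = 3218977/1145188 + 1571 = 1802309325/1145188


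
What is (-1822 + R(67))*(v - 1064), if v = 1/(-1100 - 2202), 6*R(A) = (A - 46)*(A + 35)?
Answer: 5147026985/3302 ≈ 1.5588e+6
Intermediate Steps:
R(A) = (-46 + A)*(35 + A)/6 (R(A) = ((A - 46)*(A + 35))/6 = ((-46 + A)*(35 + A))/6 = (-46 + A)*(35 + A)/6)
v = -1/3302 (v = 1/(-3302) = -1/3302 ≈ -0.00030285)
(-1822 + R(67))*(v - 1064) = (-1822 + (-805/3 - 11/6*67 + (1/6)*67**2))*(-1/3302 - 1064) = (-1822 + (-805/3 - 737/6 + (1/6)*4489))*(-3513329/3302) = (-1822 + (-805/3 - 737/6 + 4489/6))*(-3513329/3302) = (-1822 + 357)*(-3513329/3302) = -1465*(-3513329/3302) = 5147026985/3302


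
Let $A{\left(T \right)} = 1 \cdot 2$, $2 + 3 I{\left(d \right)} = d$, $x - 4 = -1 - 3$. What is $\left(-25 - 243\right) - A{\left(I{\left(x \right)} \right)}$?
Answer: $-270$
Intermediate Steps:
$x = 0$ ($x = 4 - 4 = 0$)
$I{\left(d \right)} = - \frac{2}{3} + \frac{d}{3}$
$A{\left(T \right)} = 2$
$\left(-25 - 243\right) - A{\left(I{\left(x \right)} \right)} = \left(-25 - 243\right) - 2 = -268 - 2 = -270$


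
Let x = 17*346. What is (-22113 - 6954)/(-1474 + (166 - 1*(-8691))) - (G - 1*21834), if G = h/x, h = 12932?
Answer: 157985738859/7237801 ≈ 21828.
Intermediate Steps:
x = 5882
G = 6466/2941 (G = 12932/5882 = 12932*(1/5882) = 6466/2941 ≈ 2.1986)
(-22113 - 6954)/(-1474 + (166 - 1*(-8691))) - (G - 1*21834) = (-22113 - 6954)/(-1474 + (166 - 1*(-8691))) - (6466/2941 - 1*21834) = -29067/(-1474 + (166 + 8691)) - (6466/2941 - 21834) = -29067/(-1474 + 8857) - 1*(-64207328/2941) = -29067/7383 + 64207328/2941 = -29067*1/7383 + 64207328/2941 = -9689/2461 + 64207328/2941 = 157985738859/7237801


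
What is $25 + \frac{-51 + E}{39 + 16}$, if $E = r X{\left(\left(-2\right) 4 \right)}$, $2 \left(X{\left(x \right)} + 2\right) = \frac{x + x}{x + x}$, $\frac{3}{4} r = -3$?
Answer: $\frac{266}{11} \approx 24.182$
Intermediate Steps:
$r = -4$ ($r = \frac{4}{3} \left(-3\right) = -4$)
$X{\left(x \right)} = - \frac{3}{2}$ ($X{\left(x \right)} = -2 + \frac{\left(x + x\right) \frac{1}{x + x}}{2} = -2 + \frac{2 x \frac{1}{2 x}}{2} = -2 + \frac{1}{2} \cdot 1 = -2 + \frac{1}{2} = - \frac{3}{2}$)
$E = 6$ ($E = \left(-4\right) \left(- \frac{3}{2}\right) = 6$)
$25 + \frac{-51 + E}{39 + 16} = 25 + \frac{-51 + 6}{39 + 16} = 25 - \frac{45}{55} = 25 - \frac{9}{11} = \frac{266}{11}$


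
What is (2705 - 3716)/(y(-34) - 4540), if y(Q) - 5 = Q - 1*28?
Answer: 1011/4597 ≈ 0.21993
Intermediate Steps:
y(Q) = -23 + Q (y(Q) = 5 + (Q - 1*28) = 5 + (Q - 28) = 5 + (-28 + Q) = -23 + Q)
(2705 - 3716)/(y(-34) - 4540) = (2705 - 3716)/((-23 - 34) - 4540) = -1011/(-57 - 4540) = -1011/(-4597) = -1011*(-1/4597) = 1011/4597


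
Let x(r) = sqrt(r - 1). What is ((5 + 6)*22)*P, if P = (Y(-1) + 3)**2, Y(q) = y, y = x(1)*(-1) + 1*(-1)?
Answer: 968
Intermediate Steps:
x(r) = sqrt(-1 + r)
y = -1 (y = sqrt(-1 + 1)*(-1) + 1*(-1) = sqrt(0)*(-1) - 1 = 0*(-1) - 1 = 0 - 1 = -1)
Y(q) = -1
P = 4 (P = (-1 + 3)**2 = 2**2 = 4)
((5 + 6)*22)*P = ((5 + 6)*22)*4 = (11*22)*4 = 242*4 = 968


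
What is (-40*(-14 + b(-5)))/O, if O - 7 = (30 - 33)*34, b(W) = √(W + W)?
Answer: -112/19 + 8*I*√10/19 ≈ -5.8947 + 1.3315*I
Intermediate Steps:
b(W) = √2*√W (b(W) = √(2*W) = √2*√W)
O = -95 (O = 7 + (30 - 33)*34 = 7 - 3*34 = 7 - 102 = -95)
(-40*(-14 + b(-5)))/O = -40*(-14 + √2*√(-5))/(-95) = -40*(-14 + √2*(I*√5))*(-1/95) = -40*(-14 + I*√10)*(-1/95) = (560 - 40*I*√10)*(-1/95) = -112/19 + 8*I*√10/19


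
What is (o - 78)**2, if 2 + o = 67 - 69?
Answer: 6724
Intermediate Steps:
o = -4 (o = -2 + (67 - 69) = -2 - 2 = -4)
(o - 78)**2 = (-4 - 78)**2 = (-82)**2 = 6724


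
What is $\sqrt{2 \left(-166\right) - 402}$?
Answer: $i \sqrt{734} \approx 27.092 i$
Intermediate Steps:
$\sqrt{2 \left(-166\right) - 402} = \sqrt{-332 - 402} = \sqrt{-734} = i \sqrt{734}$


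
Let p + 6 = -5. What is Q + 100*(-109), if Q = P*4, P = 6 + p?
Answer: -10920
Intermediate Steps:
p = -11 (p = -6 - 5 = -11)
P = -5 (P = 6 - 11 = -5)
Q = -20 (Q = -5*4 = -20)
Q + 100*(-109) = -20 + 100*(-109) = -20 - 10900 = -10920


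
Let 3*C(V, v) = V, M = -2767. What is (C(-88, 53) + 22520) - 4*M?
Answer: 100676/3 ≈ 33559.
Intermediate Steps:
C(V, v) = V/3
(C(-88, 53) + 22520) - 4*M = ((⅓)*(-88) + 22520) - 4*(-2767) = (-88/3 + 22520) + 11068 = 67472/3 + 11068 = 100676/3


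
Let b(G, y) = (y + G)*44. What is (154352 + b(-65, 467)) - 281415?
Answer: -109375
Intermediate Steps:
b(G, y) = 44*G + 44*y (b(G, y) = (G + y)*44 = 44*G + 44*y)
(154352 + b(-65, 467)) - 281415 = (154352 + (44*(-65) + 44*467)) - 281415 = (154352 + (-2860 + 20548)) - 281415 = (154352 + 17688) - 281415 = 172040 - 281415 = -109375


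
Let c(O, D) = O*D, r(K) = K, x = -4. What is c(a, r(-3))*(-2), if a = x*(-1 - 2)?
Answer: 72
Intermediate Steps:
a = 12 (a = -4*(-1 - 2) = -4*(-3) = 12)
c(O, D) = D*O
c(a, r(-3))*(-2) = -3*12*(-2) = -36*(-2) = 72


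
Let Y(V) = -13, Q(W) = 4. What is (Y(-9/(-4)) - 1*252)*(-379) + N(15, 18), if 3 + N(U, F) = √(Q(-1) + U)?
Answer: 100432 + √19 ≈ 1.0044e+5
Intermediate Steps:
N(U, F) = -3 + √(4 + U)
(Y(-9/(-4)) - 1*252)*(-379) + N(15, 18) = (-13 - 1*252)*(-379) + (-3 + √(4 + 15)) = (-13 - 252)*(-379) + (-3 + √19) = -265*(-379) + (-3 + √19) = 100435 + (-3 + √19) = 100432 + √19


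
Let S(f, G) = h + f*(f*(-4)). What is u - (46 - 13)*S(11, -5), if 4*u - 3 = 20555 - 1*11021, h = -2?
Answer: 73689/4 ≈ 18422.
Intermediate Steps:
S(f, G) = -2 - 4*f**2 (S(f, G) = -2 + f*(f*(-4)) = -2 + f*(-4*f) = -2 - 4*f**2)
u = 9537/4 (u = 3/4 + (20555 - 1*11021)/4 = 3/4 + (20555 - 11021)/4 = 3/4 + (1/4)*9534 = 3/4 + 4767/2 = 9537/4 ≈ 2384.3)
u - (46 - 13)*S(11, -5) = 9537/4 - (46 - 13)*(-2 - 4*11**2) = 9537/4 - 33*(-2 - 4*121) = 9537/4 - 33*(-2 - 484) = 9537/4 - 33*(-486) = 9537/4 - 1*(-16038) = 9537/4 + 16038 = 73689/4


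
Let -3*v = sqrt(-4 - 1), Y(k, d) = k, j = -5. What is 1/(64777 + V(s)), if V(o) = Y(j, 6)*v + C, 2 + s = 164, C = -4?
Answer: 582957/37759873886 - 15*I*sqrt(5)/37759873886 ≈ 1.5439e-5 - 8.8827e-10*I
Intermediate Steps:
s = 162 (s = -2 + 164 = 162)
v = -I*sqrt(5)/3 (v = -sqrt(-4 - 1)/3 = -I*sqrt(5)/3 ≈ -0.74536*I)
V(o) = -4 + 5*I*sqrt(5)/3 (V(o) = -(-5)*I*sqrt(5)/3 - 4 = 5*I*sqrt(5)/3 - 4 = -4 + 5*I*sqrt(5)/3)
1/(64777 + V(s)) = 1/(64777 + (-4 + 5*I*sqrt(5)/3)) = 1/(64773 + 5*I*sqrt(5)/3)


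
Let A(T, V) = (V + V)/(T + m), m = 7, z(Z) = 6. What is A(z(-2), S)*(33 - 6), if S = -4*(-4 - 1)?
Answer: 1080/13 ≈ 83.077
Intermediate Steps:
S = 20 (S = -4*(-5) = 20)
A(T, V) = 2*V/(7 + T) (A(T, V) = (V + V)/(T + 7) = (2*V)/(7 + T) = 2*V/(7 + T))
A(z(-2), S)*(33 - 6) = (2*20/(7 + 6))*(33 - 6) = (2*20/13)*27 = (2*20*(1/13))*27 = (40/13)*27 = 1080/13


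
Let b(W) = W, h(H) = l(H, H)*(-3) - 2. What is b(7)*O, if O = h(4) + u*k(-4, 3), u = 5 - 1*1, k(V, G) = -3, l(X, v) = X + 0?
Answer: -182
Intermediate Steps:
l(X, v) = X
h(H) = -2 - 3*H (h(H) = H*(-3) - 2 = -3*H - 2 = -2 - 3*H)
u = 4 (u = 5 - 1 = 4)
O = -26 (O = (-2 - 3*4) + 4*(-3) = (-2 - 12) - 12 = -14 - 12 = -26)
b(7)*O = 7*(-26) = -182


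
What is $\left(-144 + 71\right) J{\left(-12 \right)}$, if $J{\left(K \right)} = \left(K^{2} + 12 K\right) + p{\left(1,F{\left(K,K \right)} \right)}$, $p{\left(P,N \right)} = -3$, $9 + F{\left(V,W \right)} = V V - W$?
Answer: $219$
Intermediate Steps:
$F{\left(V,W \right)} = -9 + V^{2} - W$ ($F{\left(V,W \right)} = -9 + \left(V V - W\right) = -9 + \left(V^{2} - W\right) = -9 + V^{2} - W$)
$J{\left(K \right)} = -3 + K^{2} + 12 K$ ($J{\left(K \right)} = \left(K^{2} + 12 K\right) - 3 = -3 + K^{2} + 12 K$)
$\left(-144 + 71\right) J{\left(-12 \right)} = \left(-144 + 71\right) \left(-3 + \left(-12\right)^{2} + 12 \left(-12\right)\right) = - 73 \left(-3 + 144 - 144\right) = \left(-73\right) \left(-3\right) = 219$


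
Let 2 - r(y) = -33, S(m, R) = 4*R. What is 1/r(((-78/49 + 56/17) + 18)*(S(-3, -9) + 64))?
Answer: 1/35 ≈ 0.028571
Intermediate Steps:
r(y) = 35 (r(y) = 2 - 1*(-33) = 2 + 33 = 35)
1/r(((-78/49 + 56/17) + 18)*(S(-3, -9) + 64)) = 1/35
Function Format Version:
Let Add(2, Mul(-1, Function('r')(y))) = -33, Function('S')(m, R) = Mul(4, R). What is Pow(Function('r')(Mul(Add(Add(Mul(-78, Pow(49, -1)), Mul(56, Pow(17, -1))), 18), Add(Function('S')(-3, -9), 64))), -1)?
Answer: Rational(1, 35) ≈ 0.028571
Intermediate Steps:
Function('r')(y) = 35 (Function('r')(y) = Add(2, Mul(-1, -33)) = Add(2, 33) = 35)
Pow(Function('r')(Mul(Add(Add(Mul(-78, Pow(49, -1)), Mul(56, Pow(17, -1))), 18), Add(Function('S')(-3, -9), 64))), -1) = Pow(35, -1) = Rational(1, 35)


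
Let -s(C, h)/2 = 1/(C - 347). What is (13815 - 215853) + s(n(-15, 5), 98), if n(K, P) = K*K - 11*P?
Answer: -35760724/177 ≈ -2.0204e+5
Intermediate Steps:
n(K, P) = K**2 - 11*P
s(C, h) = -2/(-347 + C) (s(C, h) = -2/(C - 347) = -2/(-347 + C))
(13815 - 215853) + s(n(-15, 5), 98) = (13815 - 215853) - 2/(-347 + ((-15)**2 - 11*5)) = -202038 - 2/(-347 + (225 - 55)) = -202038 - 2/(-347 + 170) = -202038 - 2/(-177) = -202038 - 2*(-1/177) = -202038 + 2/177 = -35760724/177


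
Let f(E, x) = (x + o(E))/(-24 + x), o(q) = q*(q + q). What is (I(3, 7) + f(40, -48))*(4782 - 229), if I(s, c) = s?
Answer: -1670951/9 ≈ -1.8566e+5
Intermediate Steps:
o(q) = 2*q² (o(q) = q*(2*q) = 2*q²)
f(E, x) = (x + 2*E²)/(-24 + x)
(I(3, 7) + f(40, -48))*(4782 - 229) = (3 + (-48 + 2*40²)/(-24 - 48))*(4782 - 229) = (3 + (-48 + 2*1600)/(-72))*4553 = (3 - (-48 + 3200)/72)*4553 = (3 - 1/72*3152)*4553 = (3 - 394/9)*4553 = -367/9*4553 = -1670951/9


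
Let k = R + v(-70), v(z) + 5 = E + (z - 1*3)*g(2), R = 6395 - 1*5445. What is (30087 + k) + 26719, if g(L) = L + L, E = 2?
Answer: 57461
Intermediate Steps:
g(L) = 2*L
R = 950 (R = 6395 - 5445 = 950)
v(z) = -15 + 4*z (v(z) = -5 + (2 + (z - 1*3)*(2*2)) = -5 + (2 + (z - 3)*4) = -5 + (2 + (-3 + z)*4) = -5 + (2 + (-12 + 4*z)) = -5 + (-10 + 4*z) = -15 + 4*z)
k = 655 (k = 950 + (-15 + 4*(-70)) = 950 + (-15 - 280) = 950 - 295 = 655)
(30087 + k) + 26719 = (30087 + 655) + 26719 = 30742 + 26719 = 57461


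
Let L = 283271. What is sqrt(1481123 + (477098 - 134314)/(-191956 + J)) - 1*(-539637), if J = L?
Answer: 539637 + sqrt(12350270610340635)/91315 ≈ 5.4085e+5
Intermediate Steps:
J = 283271
sqrt(1481123 + (477098 - 134314)/(-191956 + J)) - 1*(-539637) = sqrt(1481123 + (477098 - 134314)/(-191956 + 283271)) - 1*(-539637) = sqrt(1481123 + 342784/91315) + 539637 = sqrt(135249089529/91315) + 539637 = sqrt(12350270610340635)/91315 + 539637 = 539637 + sqrt(12350270610340635)/91315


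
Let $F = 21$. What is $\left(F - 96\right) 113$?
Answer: $-8475$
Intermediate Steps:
$\left(F - 96\right) 113 = \left(21 - 96\right) 113 = \left(-75\right) 113 = -8475$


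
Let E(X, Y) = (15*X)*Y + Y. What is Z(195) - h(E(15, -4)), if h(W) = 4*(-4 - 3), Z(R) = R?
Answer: 223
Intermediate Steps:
E(X, Y) = Y + 15*X*Y (E(X, Y) = 15*X*Y + Y = Y + 15*X*Y)
h(W) = -28 (h(W) = 4*(-7) = -28)
Z(195) - h(E(15, -4)) = 195 - 1*(-28) = 195 + 28 = 223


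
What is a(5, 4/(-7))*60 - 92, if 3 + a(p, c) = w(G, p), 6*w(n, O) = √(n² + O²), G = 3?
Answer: -272 + 10*√34 ≈ -213.69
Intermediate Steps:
w(n, O) = √(O² + n²)/6 (w(n, O) = √(n² + O²)/6 = √(O² + n²)/6)
a(p, c) = -3 + √(9 + p²)/6 (a(p, c) = -3 + √(p² + 3²)/6 = -3 + √(p² + 9)/6 = -3 + √(9 + p²)/6)
a(5, 4/(-7))*60 - 92 = (-3 + √(9 + 5²)/6)*60 - 92 = (-3 + √(9 + 25)/6)*60 - 92 = (-3 + √34/6)*60 - 92 = (-180 + 10*√34) - 92 = -272 + 10*√34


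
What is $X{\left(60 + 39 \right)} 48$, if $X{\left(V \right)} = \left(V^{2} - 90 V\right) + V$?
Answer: $47520$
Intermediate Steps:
$X{\left(V \right)} = V^{2} - 89 V$
$X{\left(60 + 39 \right)} 48 = \left(60 + 39\right) \left(-89 + \left(60 + 39\right)\right) 48 = 99 \left(-89 + 99\right) 48 = 99 \cdot 10 \cdot 48 = 990 \cdot 48 = 47520$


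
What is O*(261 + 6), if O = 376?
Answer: 100392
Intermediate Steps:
O*(261 + 6) = 376*(261 + 6) = 376*267 = 100392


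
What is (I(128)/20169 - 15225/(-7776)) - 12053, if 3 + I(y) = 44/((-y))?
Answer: -486114941/40338 ≈ -12051.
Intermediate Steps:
I(y) = -3 - 44/y (I(y) = -3 + 44/((-y)) = -3 + 44*(-1/y) = -3 - 44/y)
(I(128)/20169 - 15225/(-7776)) - 12053 = ((-3 - 44/128)/20169 - 15225/(-7776)) - 12053 = ((-3 - 44*1/128)*(1/20169) - 15225*(-1/7776)) - 12053 = ((-3 - 11/32)*(1/20169) + 5075/2592) - 12053 = (-107/32*1/20169 + 5075/2592) - 12053 = (-107/645408 + 5075/2592) - 12053 = 78973/40338 - 12053 = -486114941/40338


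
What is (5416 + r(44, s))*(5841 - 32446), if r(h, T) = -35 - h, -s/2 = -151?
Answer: -141990885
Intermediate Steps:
s = 302 (s = -2*(-151) = 302)
(5416 + r(44, s))*(5841 - 32446) = (5416 + (-35 - 1*44))*(5841 - 32446) = (5416 + (-35 - 44))*(-26605) = (5416 - 79)*(-26605) = 5337*(-26605) = -141990885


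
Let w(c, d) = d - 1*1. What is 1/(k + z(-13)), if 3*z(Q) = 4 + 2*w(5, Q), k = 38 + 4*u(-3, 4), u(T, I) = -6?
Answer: ⅙ ≈ 0.16667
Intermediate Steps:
w(c, d) = -1 + d (w(c, d) = d - 1 = -1 + d)
k = 14 (k = 38 + 4*(-6) = 38 - 24 = 14)
z(Q) = ⅔ + 2*Q/3 (z(Q) = (4 + 2*(-1 + Q))/3 = (4 + (-2 + 2*Q))/3 = (2 + 2*Q)/3 = ⅔ + 2*Q/3)
1/(k + z(-13)) = 1/(14 + (⅔ + (⅔)*(-13))) = 1/(14 + (⅔ - 26/3)) = 1/(14 - 8) = 1/6 = ⅙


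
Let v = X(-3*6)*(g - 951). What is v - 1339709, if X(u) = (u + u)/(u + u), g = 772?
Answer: -1339888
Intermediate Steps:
X(u) = 1 (X(u) = (2*u)/((2*u)) = (2*u)*(1/(2*u)) = 1)
v = -179 (v = 1*(772 - 951) = 1*(-179) = -179)
v - 1339709 = -179 - 1339709 = -1339888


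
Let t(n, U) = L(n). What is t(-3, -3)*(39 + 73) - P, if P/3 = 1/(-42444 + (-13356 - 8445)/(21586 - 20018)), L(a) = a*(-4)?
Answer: 29825150432/22191331 ≈ 1344.0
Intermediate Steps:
L(a) = -4*a
t(n, U) = -4*n
P = -1568/22191331 (P = 3/(-42444 + (-13356 - 8445)/(21586 - 20018)) = 3/(-42444 - 21801/1568) = 3/(-66573993/1568) = 3*(-1568/66573993) = -1568/22191331 ≈ -7.0658e-5)
t(-3, -3)*(39 + 73) - P = (-4*(-3))*(39 + 73) - 1*(-1568/22191331) = 12*112 + 1568/22191331 = 1344 + 1568/22191331 = 29825150432/22191331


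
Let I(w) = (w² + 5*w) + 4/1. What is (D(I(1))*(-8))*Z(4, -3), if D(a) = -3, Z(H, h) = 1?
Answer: 24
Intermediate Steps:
I(w) = 4 + w² + 5*w (I(w) = (w² + 5*w) + 4*1 = (w² + 5*w) + 4 = 4 + w² + 5*w)
(D(I(1))*(-8))*Z(4, -3) = -3*(-8)*1 = 24*1 = 24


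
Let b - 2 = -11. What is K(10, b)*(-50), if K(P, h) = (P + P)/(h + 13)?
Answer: -250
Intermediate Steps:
b = -9 (b = 2 - 11 = -9)
K(P, h) = 2*P/(13 + h) (K(P, h) = (2*P)/(13 + h) = 2*P/(13 + h))
K(10, b)*(-50) = (2*10/(13 - 9))*(-50) = (2*10/4)*(-50) = (2*10*(¼))*(-50) = 5*(-50) = -250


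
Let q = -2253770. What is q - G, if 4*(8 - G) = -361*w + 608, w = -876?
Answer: -2174567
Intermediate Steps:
G = -79203 (G = 8 - (-361*(-876) + 608)/4 = 8 - (316236 + 608)/4 = 8 - ¼*316844 = 8 - 79211 = -79203)
q - G = -2253770 - 1*(-79203) = -2253770 + 79203 = -2174567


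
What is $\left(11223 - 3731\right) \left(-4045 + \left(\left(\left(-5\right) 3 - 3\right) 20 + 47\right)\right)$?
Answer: $-32650136$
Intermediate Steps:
$\left(11223 - 3731\right) \left(-4045 + \left(\left(\left(-5\right) 3 - 3\right) 20 + 47\right)\right) = 7492 \left(-4045 + \left(\left(-15 - 3\right) 20 + 47\right)\right) = 7492 \left(-4045 + \left(\left(-18\right) 20 + 47\right)\right) = 7492 \left(-4045 + \left(-360 + 47\right)\right) = 7492 \left(-4045 - 313\right) = 7492 \left(-4358\right) = -32650136$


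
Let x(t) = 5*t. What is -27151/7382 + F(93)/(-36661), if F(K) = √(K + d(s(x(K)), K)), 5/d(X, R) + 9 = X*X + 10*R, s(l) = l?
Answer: -27151/7382 - √4385172920118/7960789506 ≈ -3.6783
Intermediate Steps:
d(X, R) = 5/(-9 + X² + 10*R) (d(X, R) = 5/(-9 + (X*X + 10*R)) = 5/(-9 + (X² + 10*R)) = 5/(-9 + X² + 10*R))
F(K) = √(K + 5/(-9 + 10*K + 25*K²)) (F(K) = √(K + 5/(-9 + (5*K)² + 10*K)) = √(K + 5/(-9 + 25*K² + 10*K)) = √(K + 5/(-9 + 10*K + 25*K²)))
-27151/7382 + F(93)/(-36661) = -27151/7382 + √((5 + 93*(-9 + 10*93 + 25*93²))/(-9 + 10*93 + 25*93²))/(-36661) = -27151*1/7382 + √((5 + 93*(-9 + 930 + 25*8649))/(-9 + 930 + 25*8649))*(-1/36661) = -27151/7382 + √((5 + 93*(-9 + 930 + 216225))/(-9 + 930 + 216225))*(-1/36661) = -27151/7382 + √((5 + 93*217146)/217146)*(-1/36661) = -27151/7382 + √((5 + 20194578)/217146)*(-1/36661) = -27151/7382 + √((1/217146)*20194583)*(-1/36661) = -27151/7382 + √(20194583/217146)*(-1/36661) = -27151/7382 + (√4385172920118/217146)*(-1/36661) = -27151/7382 - √4385172920118/7960789506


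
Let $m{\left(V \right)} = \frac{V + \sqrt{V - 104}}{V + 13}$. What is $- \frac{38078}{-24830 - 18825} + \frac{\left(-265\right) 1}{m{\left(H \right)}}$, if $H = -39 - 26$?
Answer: $- \frac{115190736}{567515} - \frac{530 i}{13} \approx -202.97 - 40.769 i$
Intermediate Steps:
$H = -65$ ($H = -39 - 26 = -65$)
$m{\left(V \right)} = \frac{V + \sqrt{-104 + V}}{13 + V}$
$- \frac{38078}{-24830 - 18825} + \frac{\left(-265\right) 1}{m{\left(H \right)}} = - \frac{38078}{-24830 - 18825} + \frac{\left(-265\right) 1}{\frac{1}{13 - 65} \left(-65 + \sqrt{-104 - 65}\right)} = - \frac{38078}{-43655} - \frac{265}{\frac{1}{-52} \left(-65 + \sqrt{-169}\right)} = \left(-38078\right) \left(- \frac{1}{43655}\right) - \frac{265}{\left(- \frac{1}{52}\right) \left(-65 + 13 i\right)} = \frac{38078}{43655} - \frac{265}{\frac{5}{4} - \frac{i}{4}} = \frac{38078}{43655} - 265 \frac{8 \left(\frac{5}{4} + \frac{i}{4}\right)}{13} = \frac{38078}{43655} - \frac{2120 \left(\frac{5}{4} + \frac{i}{4}\right)}{13}$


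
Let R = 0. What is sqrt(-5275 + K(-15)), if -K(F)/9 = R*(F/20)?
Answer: 5*I*sqrt(211) ≈ 72.629*I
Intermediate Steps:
K(F) = 0 (K(F) = -0*F/20 = -9*0 = 0)
sqrt(-5275 + K(-15)) = sqrt(-5275 + 0) = sqrt(-5275) = 5*I*sqrt(211)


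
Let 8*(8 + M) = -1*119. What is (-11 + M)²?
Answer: 73441/64 ≈ 1147.5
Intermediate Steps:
M = -183/8 (M = -8 + (-1*119)/8 = -8 + (⅛)*(-119) = -8 - 119/8 = -183/8 ≈ -22.875)
(-11 + M)² = (-11 - 183/8)² = (-271/8)² = 73441/64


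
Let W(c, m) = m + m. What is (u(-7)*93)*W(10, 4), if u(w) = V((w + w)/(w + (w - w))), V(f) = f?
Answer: 1488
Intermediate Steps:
W(c, m) = 2*m
u(w) = 2 (u(w) = (w + w)/(w + (w - w)) = (2*w)/(w + 0) = (2*w)/w = 2)
(u(-7)*93)*W(10, 4) = (2*93)*(2*4) = 186*8 = 1488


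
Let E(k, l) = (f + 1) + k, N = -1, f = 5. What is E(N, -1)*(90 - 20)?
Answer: 350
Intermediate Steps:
E(k, l) = 6 + k (E(k, l) = (5 + 1) + k = 6 + k)
E(N, -1)*(90 - 20) = (6 - 1)*(90 - 20) = 5*70 = 350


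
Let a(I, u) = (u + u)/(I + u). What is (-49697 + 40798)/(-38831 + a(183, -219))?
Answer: 53394/232913 ≈ 0.22924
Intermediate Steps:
a(I, u) = 2*u/(I + u) (a(I, u) = (2*u)/(I + u) = 2*u/(I + u))
(-49697 + 40798)/(-38831 + a(183, -219)) = (-49697 + 40798)/(-38831 + 2*(-219)/(183 - 219)) = -8899/(-38831 + 2*(-219)/(-36)) = -8899/(-38831 + 2*(-219)*(-1/36)) = -8899/(-38831 + 73/6) = -8899/(-232913/6) = -8899*(-6/232913) = 53394/232913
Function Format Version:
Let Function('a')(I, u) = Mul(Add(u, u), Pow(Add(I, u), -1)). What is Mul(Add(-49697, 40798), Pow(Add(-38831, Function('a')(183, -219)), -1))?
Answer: Rational(53394, 232913) ≈ 0.22924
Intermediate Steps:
Function('a')(I, u) = Mul(2, u, Pow(Add(I, u), -1)) (Function('a')(I, u) = Mul(Mul(2, u), Pow(Add(I, u), -1)) = Mul(2, u, Pow(Add(I, u), -1)))
Mul(Add(-49697, 40798), Pow(Add(-38831, Function('a')(183, -219)), -1)) = Mul(Add(-49697, 40798), Pow(Add(-38831, Mul(2, -219, Pow(Add(183, -219), -1))), -1)) = Mul(-8899, Pow(Add(-38831, Mul(2, -219, Pow(-36, -1))), -1)) = Mul(-8899, Pow(Add(-38831, Mul(2, -219, Rational(-1, 36))), -1)) = Mul(-8899, Pow(Add(-38831, Rational(73, 6)), -1)) = Mul(-8899, Pow(Rational(-232913, 6), -1)) = Mul(-8899, Rational(-6, 232913)) = Rational(53394, 232913)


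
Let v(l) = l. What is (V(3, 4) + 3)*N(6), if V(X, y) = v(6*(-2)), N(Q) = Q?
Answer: -54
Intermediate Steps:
V(X, y) = -12 (V(X, y) = 6*(-2) = -12)
(V(3, 4) + 3)*N(6) = (-12 + 3)*6 = -9*6 = -54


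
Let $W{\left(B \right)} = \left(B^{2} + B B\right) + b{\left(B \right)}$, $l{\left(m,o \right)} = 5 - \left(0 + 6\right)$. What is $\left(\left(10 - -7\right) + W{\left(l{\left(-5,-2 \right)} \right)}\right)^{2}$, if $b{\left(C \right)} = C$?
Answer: $324$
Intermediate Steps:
$l{\left(m,o \right)} = -1$ ($l{\left(m,o \right)} = 5 - 6 = -1$)
$W{\left(B \right)} = B + 2 B^{2}$ ($W{\left(B \right)} = \left(B^{2} + B B\right) + B = \left(B^{2} + B^{2}\right) + B = 2 B^{2} + B = B + 2 B^{2}$)
$\left(\left(10 - -7\right) + W{\left(l{\left(-5,-2 \right)} \right)}\right)^{2} = \left(\left(10 - -7\right) - \left(1 + 2 \left(-1\right)\right)\right)^{2} = \left(\left(10 + 7\right) - \left(1 - 2\right)\right)^{2} = \left(17 - -1\right)^{2} = \left(17 + 1\right)^{2} = 18^{2} = 324$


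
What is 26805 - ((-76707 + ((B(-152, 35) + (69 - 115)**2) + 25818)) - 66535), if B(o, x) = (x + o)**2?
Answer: 128424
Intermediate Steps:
B(o, x) = (o + x)**2
26805 - ((-76707 + ((B(-152, 35) + (69 - 115)**2) + 25818)) - 66535) = 26805 - ((-76707 + (((-152 + 35)**2 + (69 - 115)**2) + 25818)) - 66535) = 26805 - ((-76707 + (((-117)**2 + (-46)**2) + 25818)) - 66535) = 26805 - ((-76707 + ((13689 + 2116) + 25818)) - 66535) = 26805 - ((-76707 + (15805 + 25818)) - 66535) = 26805 - ((-76707 + 41623) - 66535) = 26805 - (-35084 - 66535) = 26805 - 1*(-101619) = 26805 + 101619 = 128424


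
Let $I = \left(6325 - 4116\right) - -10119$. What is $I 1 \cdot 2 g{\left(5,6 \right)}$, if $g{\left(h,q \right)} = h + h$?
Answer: $246560$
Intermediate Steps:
$g{\left(h,q \right)} = 2 h$
$I = 12328$ ($I = 2209 + 10119 = 12328$)
$I 1 \cdot 2 g{\left(5,6 \right)} = 12328 \cdot 1 \cdot 2 \cdot 2 \cdot 5 = 12328 \cdot 2 \cdot 10 = 12328 \cdot 20 = 246560$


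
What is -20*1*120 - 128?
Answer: -2528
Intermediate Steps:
-20*1*120 - 128 = -20*120 - 128 = -2400 - 128 = -2528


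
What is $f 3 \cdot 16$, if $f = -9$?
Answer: $-432$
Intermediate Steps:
$f 3 \cdot 16 = \left(-9\right) 3 \cdot 16 = \left(-27\right) 16 = -432$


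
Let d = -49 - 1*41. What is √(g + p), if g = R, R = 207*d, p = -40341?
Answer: I*√58971 ≈ 242.84*I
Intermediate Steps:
d = -90 (d = -49 - 41 = -90)
R = -18630 (R = 207*(-90) = -18630)
g = -18630
√(g + p) = √(-18630 - 40341) = √(-58971) = I*√58971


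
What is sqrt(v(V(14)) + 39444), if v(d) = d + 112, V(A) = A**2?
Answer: 2*sqrt(9938) ≈ 199.38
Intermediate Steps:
v(d) = 112 + d
sqrt(v(V(14)) + 39444) = sqrt((112 + 14**2) + 39444) = sqrt((112 + 196) + 39444) = sqrt(308 + 39444) = sqrt(39752) = 2*sqrt(9938)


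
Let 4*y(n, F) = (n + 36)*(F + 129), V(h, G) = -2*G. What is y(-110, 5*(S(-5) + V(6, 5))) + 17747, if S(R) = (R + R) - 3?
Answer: 17488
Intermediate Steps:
S(R) = -3 + 2*R (S(R) = 2*R - 3 = -3 + 2*R)
y(n, F) = (36 + n)*(129 + F)/4 (y(n, F) = ((n + 36)*(F + 129))/4 = ((36 + n)*(129 + F))/4 = (36 + n)*(129 + F)/4)
y(-110, 5*(S(-5) + V(6, 5))) + 17747 = (1161 + 9*(5*((-3 + 2*(-5)) - 2*5)) + (129/4)*(-110) + (1/4)*(5*((-3 + 2*(-5)) - 2*5))*(-110)) + 17747 = (1161 + 9*(5*((-3 - 10) - 10)) - 7095/2 + (1/4)*(5*((-3 - 10) - 10))*(-110)) + 17747 = (1161 + 9*(5*(-13 - 10)) - 7095/2 + (1/4)*(5*(-13 - 10))*(-110)) + 17747 = (1161 + 9*(5*(-23)) - 7095/2 + (1/4)*(5*(-23))*(-110)) + 17747 = (1161 + 9*(-115) - 7095/2 + (1/4)*(-115)*(-110)) + 17747 = (1161 - 1035 - 7095/2 + 6325/2) + 17747 = -259 + 17747 = 17488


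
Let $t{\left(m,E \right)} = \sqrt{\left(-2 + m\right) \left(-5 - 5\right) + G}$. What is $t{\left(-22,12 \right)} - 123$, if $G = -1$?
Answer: $-123 + \sqrt{239} \approx -107.54$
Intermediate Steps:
$t{\left(m,E \right)} = \sqrt{19 - 10 m}$ ($t{\left(m,E \right)} = \sqrt{\left(-2 + m\right) \left(-5 - 5\right) - 1} = \sqrt{\left(-2 + m\right) \left(-10\right) - 1} = \sqrt{\left(20 - 10 m\right) - 1} = \sqrt{19 - 10 m}$)
$t{\left(-22,12 \right)} - 123 = \sqrt{19 - -220} - 123 = \sqrt{19 + 220} - 123 = \sqrt{239} - 123 = -123 + \sqrt{239}$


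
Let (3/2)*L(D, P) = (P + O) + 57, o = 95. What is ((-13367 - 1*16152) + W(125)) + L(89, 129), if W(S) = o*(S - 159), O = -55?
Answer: -97985/3 ≈ -32662.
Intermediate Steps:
L(D, P) = 4/3 + 2*P/3 (L(D, P) = 2*((P - 55) + 57)/3 = 2*((-55 + P) + 57)/3 = 2*(2 + P)/3 = 4/3 + 2*P/3)
W(S) = -15105 + 95*S (W(S) = 95*(S - 159) = 95*(-159 + S) = -15105 + 95*S)
((-13367 - 1*16152) + W(125)) + L(89, 129) = ((-13367 - 1*16152) + (-15105 + 95*125)) + (4/3 + (2/3)*129) = ((-13367 - 16152) + (-15105 + 11875)) + (4/3 + 86) = (-29519 - 3230) + 262/3 = -32749 + 262/3 = -97985/3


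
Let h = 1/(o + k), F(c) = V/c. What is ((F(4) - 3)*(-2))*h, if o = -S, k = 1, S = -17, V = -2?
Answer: 7/18 ≈ 0.38889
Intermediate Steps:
o = 17 (o = -1*(-17) = 17)
F(c) = -2/c
h = 1/18 (h = 1/(17 + 1) = 1/18 ≈ 0.055556)
((F(4) - 3)*(-2))*h = ((-2/4 - 3)*(-2))*(1/18) = ((-2*1/4 - 3)*(-2))*(1/18) = ((-1/2 - 3)*(-2))*(1/18) = -7/2*(-2)*(1/18) = 7*(1/18) = 7/18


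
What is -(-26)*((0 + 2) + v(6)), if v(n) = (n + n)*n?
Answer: 1924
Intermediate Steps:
v(n) = 2*n**2 (v(n) = (2*n)*n = 2*n**2)
-(-26)*((0 + 2) + v(6)) = -(-26)*((0 + 2) + 2*6**2) = -(-26)*(2 + 2*36) = -(-26)*(2 + 72) = -(-26)*74 = -13*(-148) = 1924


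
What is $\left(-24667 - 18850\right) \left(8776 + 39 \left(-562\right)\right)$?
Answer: $571900414$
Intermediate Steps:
$\left(-24667 - 18850\right) \left(8776 + 39 \left(-562\right)\right) = - 43517 \left(8776 - 21918\right) = \left(-43517\right) \left(-13142\right) = 571900414$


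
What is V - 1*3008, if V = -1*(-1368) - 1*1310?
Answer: -2950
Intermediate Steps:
V = 58 (V = 1368 - 1310 = 58)
V - 1*3008 = 58 - 1*3008 = 58 - 3008 = -2950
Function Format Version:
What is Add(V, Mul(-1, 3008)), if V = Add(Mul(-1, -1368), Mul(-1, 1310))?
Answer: -2950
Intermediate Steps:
V = 58 (V = Add(1368, -1310) = 58)
Add(V, Mul(-1, 3008)) = Add(58, Mul(-1, 3008)) = Add(58, -3008) = -2950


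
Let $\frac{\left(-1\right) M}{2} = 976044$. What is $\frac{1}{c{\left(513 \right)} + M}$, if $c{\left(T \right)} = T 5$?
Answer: $- \frac{1}{1949523} \approx -5.1295 \cdot 10^{-7}$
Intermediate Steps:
$c{\left(T \right)} = 5 T$
$M = -1952088$ ($M = \left(-2\right) 976044 = -1952088$)
$\frac{1}{c{\left(513 \right)} + M} = \frac{1}{5 \cdot 513 - 1952088} = \frac{1}{2565 - 1952088} = \frac{1}{-1949523} = - \frac{1}{1949523}$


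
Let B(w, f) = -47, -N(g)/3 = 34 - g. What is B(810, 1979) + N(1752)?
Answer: 5107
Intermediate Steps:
N(g) = -102 + 3*g (N(g) = -3*(34 - g) = -102 + 3*g)
B(810, 1979) + N(1752) = -47 + (-102 + 3*1752) = -47 + (-102 + 5256) = -47 + 5154 = 5107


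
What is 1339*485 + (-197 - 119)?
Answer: 649099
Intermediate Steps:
1339*485 + (-197 - 119) = 649415 - 316 = 649099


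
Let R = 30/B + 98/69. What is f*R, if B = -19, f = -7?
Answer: 1456/1311 ≈ 1.1106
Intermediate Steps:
R = -208/1311 (R = 30/(-19) + 98/69 = 30*(-1/19) + 98*(1/69) = -30/19 + 98/69 = -208/1311 ≈ -0.15866)
f*R = -7*(-208/1311) = 1456/1311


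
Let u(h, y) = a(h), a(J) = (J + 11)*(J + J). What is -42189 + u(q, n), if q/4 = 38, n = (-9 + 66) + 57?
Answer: 7363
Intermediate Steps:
n = 114 (n = 57 + 57 = 114)
q = 152 (q = 4*38 = 152)
a(J) = 2*J*(11 + J) (a(J) = (11 + J)*(2*J) = 2*J*(11 + J))
u(h, y) = 2*h*(11 + h)
-42189 + u(q, n) = -42189 + 2*152*(11 + 152) = -42189 + 2*152*163 = -42189 + 49552 = 7363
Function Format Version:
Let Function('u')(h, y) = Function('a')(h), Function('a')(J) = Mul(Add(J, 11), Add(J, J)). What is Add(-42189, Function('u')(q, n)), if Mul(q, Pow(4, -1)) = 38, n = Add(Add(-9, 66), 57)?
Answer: 7363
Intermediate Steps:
n = 114 (n = Add(57, 57) = 114)
q = 152 (q = Mul(4, 38) = 152)
Function('a')(J) = Mul(2, J, Add(11, J)) (Function('a')(J) = Mul(Add(11, J), Mul(2, J)) = Mul(2, J, Add(11, J)))
Function('u')(h, y) = Mul(2, h, Add(11, h))
Add(-42189, Function('u')(q, n)) = Add(-42189, Mul(2, 152, Add(11, 152))) = Add(-42189, Mul(2, 152, 163)) = Add(-42189, 49552) = 7363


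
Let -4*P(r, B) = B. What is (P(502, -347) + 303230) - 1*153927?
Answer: 597559/4 ≈ 1.4939e+5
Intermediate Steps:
P(r, B) = -B/4
(P(502, -347) + 303230) - 1*153927 = (-1/4*(-347) + 303230) - 1*153927 = (347/4 + 303230) - 153927 = 1213267/4 - 153927 = 597559/4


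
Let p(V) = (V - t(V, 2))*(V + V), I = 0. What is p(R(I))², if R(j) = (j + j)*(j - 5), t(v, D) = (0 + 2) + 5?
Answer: 0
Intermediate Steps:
t(v, D) = 7 (t(v, D) = 2 + 5 = 7)
R(j) = 2*j*(-5 + j) (R(j) = (2*j)*(-5 + j) = 2*j*(-5 + j))
p(V) = 2*V*(-7 + V) (p(V) = (V - 1*7)*(V + V) = (V - 7)*(2*V) = (-7 + V)*(2*V) = 2*V*(-7 + V))
p(R(I))² = (2*(2*0*(-5 + 0))*(-7 + 2*0*(-5 + 0)))² = (2*(2*0*(-5))*(-7 + 2*0*(-5)))² = (2*0*(-7 + 0))² = (2*0*(-7))² = 0² = 0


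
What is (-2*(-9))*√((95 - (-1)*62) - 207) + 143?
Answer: 143 + 90*I*√2 ≈ 143.0 + 127.28*I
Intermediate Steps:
(-2*(-9))*√((95 - (-1)*62) - 207) + 143 = 18*√((95 - 1*(-62)) - 207) + 143 = 18*√((95 + 62) - 207) + 143 = 18*√(157 - 207) + 143 = 18*√(-50) + 143 = 18*(5*I*√2) + 143 = 90*I*√2 + 143 = 143 + 90*I*√2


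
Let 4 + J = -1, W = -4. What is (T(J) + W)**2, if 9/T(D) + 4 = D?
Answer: 25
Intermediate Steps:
J = -5 (J = -4 - 1 = -5)
T(D) = 9/(-4 + D)
(T(J) + W)**2 = (9/(-4 - 5) - 4)**2 = (9/(-9) - 4)**2 = (9*(-1/9) - 4)**2 = (-1 - 4)**2 = (-5)**2 = 25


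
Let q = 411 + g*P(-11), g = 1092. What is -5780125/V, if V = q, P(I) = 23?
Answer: -5780125/25527 ≈ -226.43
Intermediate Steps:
q = 25527 (q = 411 + 1092*23 = 411 + 25116 = 25527)
V = 25527
-5780125/V = -5780125/25527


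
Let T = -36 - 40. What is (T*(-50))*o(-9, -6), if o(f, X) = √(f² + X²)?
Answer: 11400*√13 ≈ 41103.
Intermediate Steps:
T = -76
o(f, X) = √(X² + f²)
(T*(-50))*o(-9, -6) = (-76*(-50))*√((-6)² + (-9)²) = 3800*√(36 + 81) = 3800*√117 = 3800*(3*√13) = 11400*√13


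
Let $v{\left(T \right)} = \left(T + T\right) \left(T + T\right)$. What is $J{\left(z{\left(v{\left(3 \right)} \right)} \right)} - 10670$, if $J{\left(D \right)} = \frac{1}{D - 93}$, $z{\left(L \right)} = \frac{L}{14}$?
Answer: $- \frac{6754117}{633} \approx -10670.0$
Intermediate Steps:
$v{\left(T \right)} = 4 T^{2}$ ($v{\left(T \right)} = 2 T 2 T = 4 T^{2}$)
$z{\left(L \right)} = \frac{L}{14}$
$J{\left(D \right)} = \frac{1}{-93 + D}$
$J{\left(z{\left(v{\left(3 \right)} \right)} \right)} - 10670 = \frac{1}{-93 + \frac{4 \cdot 3^{2}}{14}} - 10670 = \frac{1}{-93 + \frac{4 \cdot 9}{14}} - 10670 = \frac{1}{-93 + \frac{1}{14} \cdot 36} - 10670 = \frac{1}{-93 + \frac{18}{7}} - 10670 = \frac{1}{- \frac{633}{7}} - 10670 = - \frac{7}{633} - 10670 = - \frac{6754117}{633}$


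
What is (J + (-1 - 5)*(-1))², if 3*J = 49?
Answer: 4489/9 ≈ 498.78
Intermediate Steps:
J = 49/3 (J = (⅓)*49 = 49/3 ≈ 16.333)
(J + (-1 - 5)*(-1))² = (49/3 + (-1 - 5)*(-1))² = (49/3 - 6*(-1))² = (49/3 + 6)² = (67/3)² = 4489/9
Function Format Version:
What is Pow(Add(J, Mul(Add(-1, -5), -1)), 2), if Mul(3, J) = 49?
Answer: Rational(4489, 9) ≈ 498.78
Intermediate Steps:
J = Rational(49, 3) (J = Mul(Rational(1, 3), 49) = Rational(49, 3) ≈ 16.333)
Pow(Add(J, Mul(Add(-1, -5), -1)), 2) = Pow(Add(Rational(49, 3), Mul(Add(-1, -5), -1)), 2) = Pow(Add(Rational(49, 3), Mul(-6, -1)), 2) = Pow(Add(Rational(49, 3), 6), 2) = Pow(Rational(67, 3), 2) = Rational(4489, 9)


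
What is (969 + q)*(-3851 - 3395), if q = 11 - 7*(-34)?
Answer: -8825628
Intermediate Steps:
q = 249 (q = 11 + 238 = 249)
(969 + q)*(-3851 - 3395) = (969 + 249)*(-3851 - 3395) = 1218*(-7246) = -8825628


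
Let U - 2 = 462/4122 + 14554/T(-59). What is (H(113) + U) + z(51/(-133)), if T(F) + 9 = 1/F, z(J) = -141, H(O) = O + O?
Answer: -14686295/9618 ≈ -1527.0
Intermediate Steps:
H(O) = 2*O
T(F) = -9 + 1/F
U = -15503825/9618 (U = 2 + (462/4122 + 14554/(-9 + 1/(-59))) = 2 + (462*(1/4122) + 14554/(-9 - 1/59)) = 2 + (77/687 + 14554/(-532/59)) = 2 + (77/687 + 14554*(-59/532)) = 2 + (77/687 - 22597/14) = 2 - 15523061/9618 = -15503825/9618 ≈ -1612.0)
(H(113) + U) + z(51/(-133)) = (2*113 - 15503825/9618) - 141 = (226 - 15503825/9618) - 141 = -13330157/9618 - 141 = -14686295/9618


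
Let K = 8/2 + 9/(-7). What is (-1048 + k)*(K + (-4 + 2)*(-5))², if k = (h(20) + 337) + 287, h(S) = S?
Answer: -3200084/49 ≈ -65308.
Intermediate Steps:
K = 19/7 (K = 8*(½) + 9*(-⅐) = 4 - 9/7 = 19/7 ≈ 2.7143)
k = 644 (k = (20 + 337) + 287 = 357 + 287 = 644)
(-1048 + k)*(K + (-4 + 2)*(-5))² = (-1048 + 644)*(19/7 + (-4 + 2)*(-5))² = -404*(19/7 - 2*(-5))² = -404*(19/7 + 10)² = -404*(89/7)² = -404*7921/49 = -3200084/49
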